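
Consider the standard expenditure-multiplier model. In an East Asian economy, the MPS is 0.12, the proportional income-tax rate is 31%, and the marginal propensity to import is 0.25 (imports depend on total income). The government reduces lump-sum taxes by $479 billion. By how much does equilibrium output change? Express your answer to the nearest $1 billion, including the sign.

+$656 billion

MPC = 1 − MPS = 1 − 0.12 = 0.88.
A lump-sum tax change of −$479 billion shifts disposable income by +$479 billion; first-round consumption changes by −c × ΔT = −0.88 × (−$479 billion) = +$421.52 billion.
Expenditure multiplier = 1/(1 − c(1−t) + m) = 1/(1 − 0.88×0.69 + 0.25) = 1/0.6428 ≈ 1.556.
The tax multiplier is −c × k ≈ −1.369, so ΔY = k × (−c·ΔT) = (+$421.52 billion) / 0.6428 ≈ +$656 billion.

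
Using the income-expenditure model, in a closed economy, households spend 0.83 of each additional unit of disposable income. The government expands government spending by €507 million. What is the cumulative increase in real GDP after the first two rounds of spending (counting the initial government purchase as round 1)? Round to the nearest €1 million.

Round 1 adds ΔG = €507 million; each later round is MPC = 0.83 times the previous.
After 2 rounds: 507 + 420.81 = ΔG·(1 − c^2)/(1 − c) = 507 × (1 − 0.6889)/0.17 ≈ €928 million.

€928 million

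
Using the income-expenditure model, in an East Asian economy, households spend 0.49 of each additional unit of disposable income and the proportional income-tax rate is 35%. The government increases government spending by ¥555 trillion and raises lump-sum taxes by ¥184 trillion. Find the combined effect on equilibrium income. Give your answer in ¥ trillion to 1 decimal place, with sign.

+¥682.1 trillion

Expenditure multiplier = 1/(1 − c(1−t)) = 1/(1 − 0.49×0.65) = 1/0.6815 ≈ 1.467.
ΔG contributes k·ΔG = (+¥555 trillion) / 0.6815 ≈ +¥814.4 trillion.
ΔT of +¥184 trillion changes first-round spending by −c·ΔT = −¥90.16 trillion, contributing k·(−c·ΔT) = (−¥90.16 trillion) / 0.6815 ≈ −¥132.3 trillion.
Net ΔY = k(ΔG − c·ΔT) = (+¥464.84 trillion) / 0.6815 ≈ +¥682.1 trillion.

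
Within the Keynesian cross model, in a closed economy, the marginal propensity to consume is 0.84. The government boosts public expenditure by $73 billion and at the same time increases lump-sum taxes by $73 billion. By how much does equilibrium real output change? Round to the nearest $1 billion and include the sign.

Expenditure multiplier = 1/(1 − MPC) = 1/(1 − 0.84) = 1/0.16 = 6.25.
ΔG contributes k·ΔG = (+$73 billion) / 0.16 ≈ +$456.3 billion.
ΔT of +$73 billion changes first-round spending by −c·ΔT = −$61.32 billion, contributing k·(−c·ΔT) = (−$61.32 billion) / 0.16 ≈ −$383.3 billion.
With ΔG = ΔT and no other leakages, the balanced-budget multiplier is 1, so ΔY = ΔG = +$73 billion.

+$73 billion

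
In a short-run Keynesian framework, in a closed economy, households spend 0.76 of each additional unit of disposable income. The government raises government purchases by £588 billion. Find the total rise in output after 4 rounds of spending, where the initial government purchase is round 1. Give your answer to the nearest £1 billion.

£1,633 billion

Round 1 adds ΔG = £588 billion; each later round is MPC = 0.76 times the previous.
After 4 rounds: 588 + 446.88 + 339.6288 + 258.117888 = ΔG·(1 − c^4)/(1 − c) = 588 × (1 − 0.33362176)/0.24 ≈ £1,633 billion.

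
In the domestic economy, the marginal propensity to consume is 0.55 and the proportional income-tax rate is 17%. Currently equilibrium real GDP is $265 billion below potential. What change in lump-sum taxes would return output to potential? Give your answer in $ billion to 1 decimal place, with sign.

Spending multiplier = 1/(1 − c(1−t)) = 1/(1 − 0.55×0.83) = 1/0.5435 ≈ 1.84.
Tax multiplier = −c·k = −0.55/0.5435 ≈ −1.012. Need ΔY = +$265 billion, so ΔT = ΔY/(−c·k) = −(+$265 billion) × 0.5435 / 0.55 ≈ −$261.9 billion.
The government should cut lump-sum taxes by $261.9 billion.

−$261.9 billion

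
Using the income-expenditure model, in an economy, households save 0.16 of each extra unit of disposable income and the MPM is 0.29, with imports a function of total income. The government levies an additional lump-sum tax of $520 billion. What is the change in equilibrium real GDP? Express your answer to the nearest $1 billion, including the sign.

MPC = 1 − MPS = 1 − 0.16 = 0.84.
A lump-sum tax change of +$520 billion shifts disposable income by −$520 billion; first-round consumption changes by −c × ΔT = −0.84 × (+$520 billion) = −$436.8 billion.
Expenditure multiplier = 1/(1 − c + m) = 1/(1 − 0.84 + 0.29) = 1/0.45 ≈ 2.222.
The tax multiplier is −c × k ≈ −1.867, so ΔY = k × (−c·ΔT) = (−$436.8 billion) / 0.45 ≈ −$971 billion.

−$971 billion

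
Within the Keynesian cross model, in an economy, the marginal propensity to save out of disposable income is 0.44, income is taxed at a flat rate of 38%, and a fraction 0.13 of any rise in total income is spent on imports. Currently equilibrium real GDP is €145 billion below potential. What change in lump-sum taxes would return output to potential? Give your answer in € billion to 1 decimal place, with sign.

MPC = 1 − MPS = 1 − 0.44 = 0.56.
Spending multiplier = 1/(1 − c(1−t) + m) = 1/(1 − 0.56×0.62 + 0.13) = 1/0.7828 ≈ 1.277.
Tax multiplier = −c·k = −0.56/0.7828 ≈ −0.715. Need ΔY = +€145 billion, so ΔT = ΔY/(−c·k) = −(+€145 billion) × 0.7828 / 0.56 ≈ −€202.7 billion.
The government should cut lump-sum taxes by €202.7 billion.

−€202.7 billion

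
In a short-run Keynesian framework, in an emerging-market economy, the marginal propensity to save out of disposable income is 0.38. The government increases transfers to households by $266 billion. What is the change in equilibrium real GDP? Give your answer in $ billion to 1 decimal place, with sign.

+$434.0 billion

MPC = 1 − MPS = 1 − 0.38 = 0.62.
The transfer change shifts disposable income by +$266 billion, so first-round consumption changes by c·ΔTR = 0.62 × (+$266 billion) = +$164.92 billion.
Expenditure multiplier = 1/(1 − MPC) = 1/(1 − 0.62) = 1/0.38 ≈ 2.632.
The transfer multiplier is c × k ≈ 1.632, so ΔY = k × (c·ΔTR) = (+$164.92 billion) / 0.38 = +$434 billion.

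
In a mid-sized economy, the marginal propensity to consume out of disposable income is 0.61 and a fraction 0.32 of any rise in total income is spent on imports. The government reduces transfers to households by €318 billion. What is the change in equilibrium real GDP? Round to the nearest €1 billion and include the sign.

The transfer change shifts disposable income by −€318 billion, so first-round consumption changes by c·ΔTR = 0.61 × (−€318 billion) = −€193.98 billion.
Expenditure multiplier = 1/(1 − c + m) = 1/(1 − 0.61 + 0.32) = 1/0.71 ≈ 1.408.
The transfer multiplier is c × k ≈ 0.859, so ΔY = k × (c·ΔTR) = (−€193.98 billion) / 0.71 ≈ −€273 billion.

−€273 billion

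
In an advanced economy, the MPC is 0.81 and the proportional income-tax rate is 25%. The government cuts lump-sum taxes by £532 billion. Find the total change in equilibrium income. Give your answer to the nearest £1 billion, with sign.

+£1,098 billion

A lump-sum tax change of −£532 billion shifts disposable income by +£532 billion; first-round consumption changes by −c × ΔT = −0.81 × (−£532 billion) = +£430.92 billion.
Expenditure multiplier = 1/(1 − c(1−t)) = 1/(1 − 0.81×0.75) = 1/0.3925 ≈ 2.548.
The tax multiplier is −c × k ≈ −2.064, so ΔY = k × (−c·ΔT) = (+£430.92 billion) / 0.3925 ≈ +£1,098 billion.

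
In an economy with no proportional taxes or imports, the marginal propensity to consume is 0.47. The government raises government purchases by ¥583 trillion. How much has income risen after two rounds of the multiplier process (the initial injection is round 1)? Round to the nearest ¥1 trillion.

¥857 trillion

Round 1 adds ΔG = ¥583 trillion; each later round is MPC = 0.47 times the previous.
After 2 rounds: 583 + 274.01 = ΔG·(1 − c^2)/(1 − c) = 583 × (1 − 0.2209)/0.53 ≈ ¥857 trillion.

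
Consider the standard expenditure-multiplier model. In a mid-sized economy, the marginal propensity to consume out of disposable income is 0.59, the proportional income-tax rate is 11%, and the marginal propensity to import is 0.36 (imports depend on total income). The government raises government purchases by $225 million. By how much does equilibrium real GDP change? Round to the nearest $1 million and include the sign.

Expenditure multiplier = 1/(1 − c(1−t) + m) = 1/(1 − 0.59×0.89 + 0.36) = 1/0.8349 ≈ 1.198.
ΔY = k × ΔG = (+$225 million) / 0.8349 ≈ +$269 million.

+$269 million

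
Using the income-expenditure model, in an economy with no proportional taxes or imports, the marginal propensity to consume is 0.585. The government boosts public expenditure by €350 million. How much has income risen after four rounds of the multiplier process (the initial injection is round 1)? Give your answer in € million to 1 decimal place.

€744.6 million

Round 1 adds ΔG = €350 million; each later round is MPC = 0.585 times the previous.
After 4 rounds: 350 + 204.75 + 119.77875 + 70.07056875 = ΔG·(1 − c^4)/(1 − c) = 350 × (1 − 0.117117950625)/0.415 ≈ €744.6 million.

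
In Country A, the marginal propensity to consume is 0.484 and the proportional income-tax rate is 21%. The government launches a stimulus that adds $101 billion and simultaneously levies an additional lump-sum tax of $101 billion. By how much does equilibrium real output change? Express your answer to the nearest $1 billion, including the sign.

Expenditure multiplier = 1/(1 − c(1−t)) = 1/(1 − 0.484×0.79) = 1/0.61764 ≈ 1.619.
ΔG contributes k·ΔG = (+$101 billion) / 0.61764 ≈ +$163.5 billion.
ΔT of +$101 billion changes first-round spending by −c·ΔT = −$48.884 billion, contributing k·(−c·ΔT) = (−$48.884 billion) / 0.61764 ≈ −$79.1 billion.
Net ΔY = k(ΔG − c·ΔT) = (+$52.116 billion) / 0.61764 ≈ +$84 billion.

+$84 billion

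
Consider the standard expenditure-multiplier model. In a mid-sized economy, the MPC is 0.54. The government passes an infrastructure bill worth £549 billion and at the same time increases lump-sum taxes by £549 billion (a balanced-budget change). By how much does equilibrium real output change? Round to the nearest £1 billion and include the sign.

+£549 billion

Expenditure multiplier = 1/(1 − MPC) = 1/(1 − 0.54) = 1/0.46 ≈ 2.174.
ΔG contributes k·ΔG = (+£549 billion) / 0.46 ≈ +£1,193.5 billion.
ΔT of +£549 billion changes first-round spending by −c·ΔT = −£296.46 billion, contributing k·(−c·ΔT) = (−£296.46 billion) / 0.46 ≈ −£644.5 billion.
With ΔG = ΔT and no other leakages, the balanced-budget multiplier is 1, so ΔY = ΔG = +£549 billion.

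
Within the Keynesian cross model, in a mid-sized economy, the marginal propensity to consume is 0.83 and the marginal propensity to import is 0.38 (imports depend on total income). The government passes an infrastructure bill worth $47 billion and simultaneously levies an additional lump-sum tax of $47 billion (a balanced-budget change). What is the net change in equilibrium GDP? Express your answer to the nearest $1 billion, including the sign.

Expenditure multiplier = 1/(1 − c + m) = 1/(1 − 0.83 + 0.38) = 1/0.55 ≈ 1.818.
ΔG contributes k·ΔG = (+$47 billion) / 0.55 ≈ +$85.5 billion.
ΔT of +$47 billion changes first-round spending by −c·ΔT = −$39.01 billion, contributing k·(−c·ΔT) = (−$39.01 billion) / 0.55 ≈ −$70.9 billion.
Net ΔY = k(ΔG − c·ΔT) = (+$7.99 billion) / 0.55 ≈ +$15 billion.

+$15 billion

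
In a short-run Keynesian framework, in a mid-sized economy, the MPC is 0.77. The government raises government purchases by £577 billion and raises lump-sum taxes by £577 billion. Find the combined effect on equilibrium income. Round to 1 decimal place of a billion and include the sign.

Expenditure multiplier = 1/(1 − MPC) = 1/(1 − 0.77) = 1/0.23 ≈ 4.348.
ΔG contributes k·ΔG = (+£577 billion) / 0.23 ≈ +£2,508.7 billion.
ΔT of +£577 billion changes first-round spending by −c·ΔT = −£444.29 billion, contributing k·(−c·ΔT) = (−£444.29 billion) / 0.23 ≈ −£1,931.7 billion.
With ΔG = ΔT and no other leakages, the balanced-budget multiplier is 1, so ΔY = ΔG = +£577 billion.

+£577.0 billion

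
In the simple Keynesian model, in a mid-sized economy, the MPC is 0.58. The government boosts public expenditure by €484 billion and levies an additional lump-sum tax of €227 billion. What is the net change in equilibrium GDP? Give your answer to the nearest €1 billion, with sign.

+€839 billion

Expenditure multiplier = 1/(1 − MPC) = 1/(1 − 0.58) = 1/0.42 ≈ 2.381.
ΔG contributes k·ΔG = (+€484 billion) / 0.42 ≈ +€1,152.4 billion.
ΔT of +€227 billion changes first-round spending by −c·ΔT = −€131.66 billion, contributing k·(−c·ΔT) = (−€131.66 billion) / 0.42 ≈ −€313.5 billion.
Net ΔY = k(ΔG − c·ΔT) = (+€352.34 billion) / 0.42 ≈ +€839 billion.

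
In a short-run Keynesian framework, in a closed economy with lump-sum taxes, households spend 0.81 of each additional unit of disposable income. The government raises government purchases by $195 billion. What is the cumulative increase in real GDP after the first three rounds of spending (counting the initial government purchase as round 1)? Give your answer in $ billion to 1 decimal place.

Round 1 adds ΔG = $195 billion; each later round is MPC = 0.81 times the previous.
After 3 rounds: 195 + 157.95 + 127.9395 = ΔG·(1 − c^3)/(1 − c) = 195 × (1 − 0.531441)/0.19 ≈ $480.9 billion.

$480.9 billion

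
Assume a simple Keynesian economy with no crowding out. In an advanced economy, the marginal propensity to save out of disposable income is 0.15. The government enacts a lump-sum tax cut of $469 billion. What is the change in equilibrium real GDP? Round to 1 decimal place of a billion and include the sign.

MPC = 1 − MPS = 1 − 0.15 = 0.85.
A lump-sum tax change of −$469 billion shifts disposable income by +$469 billion; first-round consumption changes by −c × ΔT = −0.85 × (−$469 billion) = +$398.65 billion.
Expenditure multiplier = 1/(1 − MPC) = 1/(1 − 0.85) = 1/0.15 ≈ 6.667.
The tax multiplier is −c × k ≈ −5.667, so ΔY = k × (−c·ΔT) = (+$398.65 billion) / 0.15 ≈ +$2,657.7 billion.

+$2,657.7 billion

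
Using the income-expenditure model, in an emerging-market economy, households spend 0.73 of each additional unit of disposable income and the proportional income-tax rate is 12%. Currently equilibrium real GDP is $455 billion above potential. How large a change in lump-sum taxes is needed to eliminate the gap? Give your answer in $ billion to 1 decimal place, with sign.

Spending multiplier = 1/(1 − c(1−t)) = 1/(1 − 0.73×0.88) = 1/0.3576 ≈ 2.796.
Tax multiplier = −c·k = −0.73/0.3576 ≈ −2.041. Need ΔY = −$455 billion, so ΔT = ΔY/(−c·k) = −(−$455 billion) × 0.3576 / 0.73 ≈ +$222.9 billion.
The government should raise lump-sum taxes by $222.9 billion.

+$222.9 billion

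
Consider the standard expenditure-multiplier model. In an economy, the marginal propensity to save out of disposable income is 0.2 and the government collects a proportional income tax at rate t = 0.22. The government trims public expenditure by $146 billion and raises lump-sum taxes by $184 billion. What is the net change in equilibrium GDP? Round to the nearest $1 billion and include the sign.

−$780 billion

MPC = 1 − MPS = 1 − 0.2 = 0.8.
Expenditure multiplier = 1/(1 − c(1−t)) = 1/(1 − 0.8×0.78) = 1/0.376 ≈ 2.66.
ΔG contributes k·ΔG = (−$146 billion) / 0.376 ≈ −$388.3 billion.
ΔT of +$184 billion changes first-round spending by −c·ΔT = −$147.2 billion, contributing k·(−c·ΔT) = (−$147.2 billion) / 0.376 ≈ −$391.5 billion.
Net ΔY = k(ΔG − c·ΔT) = (−$293.2 billion) / 0.376 ≈ −$780 billion.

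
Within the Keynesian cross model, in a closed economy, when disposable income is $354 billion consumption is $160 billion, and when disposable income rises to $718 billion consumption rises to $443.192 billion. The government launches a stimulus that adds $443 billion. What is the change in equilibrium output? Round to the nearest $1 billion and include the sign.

+$1,995 billion

MPC = ΔC/ΔYd = (443.192 − 160)/(718 − 354) = 283.192/364 = 0.778.
Government-spending multiplier = 1/(1 − MPC) = 1/(1 − 0.778) = 1/0.222 ≈ 4.505.
ΔY = k × ΔG = (+$443 billion) / 0.222 ≈ +$1,995 billion.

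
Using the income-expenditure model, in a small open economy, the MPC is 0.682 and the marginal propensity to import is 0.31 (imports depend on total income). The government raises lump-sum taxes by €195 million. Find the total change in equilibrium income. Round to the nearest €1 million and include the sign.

−€212 million

A lump-sum tax change of +€195 million shifts disposable income by −€195 million; first-round consumption changes by −c × ΔT = −0.682 × (+€195 million) = −€132.99 million.
Expenditure multiplier = 1/(1 − c + m) = 1/(1 − 0.682 + 0.31) = 1/0.628 ≈ 1.592.
The tax multiplier is −c × k ≈ −1.086, so ΔY = k × (−c·ΔT) = (−€132.99 million) / 0.628 ≈ −€212 million.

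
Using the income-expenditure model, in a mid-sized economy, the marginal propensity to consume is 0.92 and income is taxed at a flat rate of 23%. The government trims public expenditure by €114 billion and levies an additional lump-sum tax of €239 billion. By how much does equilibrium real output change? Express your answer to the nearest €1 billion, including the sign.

−€1,145 billion

Expenditure multiplier = 1/(1 − c(1−t)) = 1/(1 − 0.92×0.77) = 1/0.2916 ≈ 3.429.
ΔG contributes k·ΔG = (−€114 billion) / 0.2916 ≈ −€390.9 billion.
ΔT of +€239 billion changes first-round spending by −c·ΔT = −€219.88 billion, contributing k·(−c·ΔT) = (−€219.88 billion) / 0.2916 ≈ −€754 billion.
Net ΔY = k(ΔG − c·ΔT) = (−€333.88 billion) / 0.2916 ≈ −€1,145 billion.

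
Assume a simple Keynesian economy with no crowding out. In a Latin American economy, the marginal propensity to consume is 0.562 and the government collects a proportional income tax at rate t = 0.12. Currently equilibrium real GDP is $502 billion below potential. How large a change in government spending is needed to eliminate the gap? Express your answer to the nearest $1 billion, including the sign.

+$254 billion

Spending multiplier = 1/(1 − c(1−t)) = 1/(1 − 0.562×0.88) = 1/0.50544 ≈ 1.978.
Need ΔY = +$502 billion, so ΔG = ΔY/k = (+$502 billion) × 0.50544 ≈ +$254 billion.
The government should increase government spending by $254 billion.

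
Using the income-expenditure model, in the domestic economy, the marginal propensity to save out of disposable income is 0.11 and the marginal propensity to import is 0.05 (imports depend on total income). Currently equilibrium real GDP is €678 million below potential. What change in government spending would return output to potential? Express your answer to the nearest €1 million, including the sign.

MPC = 1 − MPS = 1 − 0.11 = 0.89.
Spending multiplier = 1/(1 − c + m) = 1/(1 − 0.89 + 0.05) = 1/0.16 = 6.25.
Need ΔY = +€678 million, so ΔG = ΔY/k = (+€678 million) × 0.16 ≈ +€108 million.
The government should increase government spending by €108 million.

+€108 million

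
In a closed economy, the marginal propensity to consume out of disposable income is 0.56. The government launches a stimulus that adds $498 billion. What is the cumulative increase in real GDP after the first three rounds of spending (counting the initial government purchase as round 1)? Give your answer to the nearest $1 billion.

$933 billion

Round 1 adds ΔG = $498 billion; each later round is MPC = 0.56 times the previous.
After 3 rounds: 498 + 278.88 + 156.1728 = ΔG·(1 − c^3)/(1 − c) = 498 × (1 − 0.175616)/0.44 ≈ $933 billion.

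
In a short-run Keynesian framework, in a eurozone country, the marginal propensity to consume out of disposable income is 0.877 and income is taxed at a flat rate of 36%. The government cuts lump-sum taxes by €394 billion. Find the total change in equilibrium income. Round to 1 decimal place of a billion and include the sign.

A lump-sum tax change of −€394 billion shifts disposable income by +€394 billion; first-round consumption changes by −c × ΔT = −0.877 × (−€394 billion) = +€345.538 billion.
Expenditure multiplier = 1/(1 − c(1−t)) = 1/(1 − 0.877×0.64) = 1/0.43872 ≈ 2.279.
The tax multiplier is −c × k ≈ −1.999, so ΔY = k × (−c·ΔT) = (+€345.538 billion) / 0.43872 ≈ +€787.6 billion.

+€787.6 billion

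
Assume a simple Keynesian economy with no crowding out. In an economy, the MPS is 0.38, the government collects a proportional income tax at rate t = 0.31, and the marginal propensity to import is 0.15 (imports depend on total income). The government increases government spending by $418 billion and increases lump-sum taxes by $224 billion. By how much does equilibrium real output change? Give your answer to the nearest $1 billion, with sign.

+$386 billion

MPC = 1 − MPS = 1 − 0.38 = 0.62.
Expenditure multiplier = 1/(1 − c(1−t) + m) = 1/(1 − 0.62×0.69 + 0.15) = 1/0.7222 ≈ 1.385.
ΔG contributes k·ΔG = (+$418 billion) / 0.7222 ≈ +$578.8 billion.
ΔT of +$224 billion changes first-round spending by −c·ΔT = −$138.88 billion, contributing k·(−c·ΔT) = (−$138.88 billion) / 0.7222 ≈ −$192.3 billion.
Net ΔY = k(ΔG − c·ΔT) = (+$279.12 billion) / 0.7222 ≈ +$386 billion.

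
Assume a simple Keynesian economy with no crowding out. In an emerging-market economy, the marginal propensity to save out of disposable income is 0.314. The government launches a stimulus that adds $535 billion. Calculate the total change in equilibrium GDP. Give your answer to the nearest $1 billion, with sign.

MPC = 1 − MPS = 1 − 0.314 = 0.686.
Spending multiplier = 1/(1 − MPC) = 1/(1 − 0.686) = 1/0.314 ≈ 3.185.
ΔY = k × ΔG = (+$535 billion) / 0.314 ≈ +$1,704 billion.

+$1,704 billion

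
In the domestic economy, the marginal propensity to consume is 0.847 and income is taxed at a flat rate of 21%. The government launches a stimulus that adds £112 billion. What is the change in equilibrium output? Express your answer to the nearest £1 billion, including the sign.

+£339 billion

Expenditure multiplier = 1/(1 − c(1−t)) = 1/(1 − 0.847×0.79) = 1/0.33087 ≈ 3.022.
ΔY = k × ΔG = (+£112 billion) / 0.33087 ≈ +£339 billion.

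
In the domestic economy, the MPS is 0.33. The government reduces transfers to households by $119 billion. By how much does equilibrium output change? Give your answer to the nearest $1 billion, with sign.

MPC = 1 − MPS = 1 − 0.33 = 0.67.
The transfer change shifts disposable income by −$119 billion, so first-round consumption changes by c·ΔTR = 0.67 × (−$119 billion) = −$79.73 billion.
Expenditure multiplier = 1/(1 − MPC) = 1/(1 − 0.67) = 1/0.33 ≈ 3.03.
The transfer multiplier is c × k ≈ 2.03, so ΔY = k × (c·ΔTR) = (−$79.73 billion) / 0.33 ≈ −$242 billion.

−$242 billion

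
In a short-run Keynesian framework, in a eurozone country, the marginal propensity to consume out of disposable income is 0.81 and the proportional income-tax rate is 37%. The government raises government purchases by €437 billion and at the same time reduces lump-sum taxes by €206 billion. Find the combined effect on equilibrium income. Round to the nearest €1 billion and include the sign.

+€1,233 billion

Expenditure multiplier = 1/(1 − c(1−t)) = 1/(1 − 0.81×0.63) = 1/0.4897 ≈ 2.042.
ΔG contributes k·ΔG = (+€437 billion) / 0.4897 ≈ +€892.4 billion.
ΔT of −€206 billion changes first-round spending by −c·ΔT = +€166.86 billion, contributing k·(−c·ΔT) = (+€166.86 billion) / 0.4897 ≈ +€340.7 billion.
Net ΔY = k(ΔG − c·ΔT) = (+€603.86 billion) / 0.4897 ≈ +€1,233 billion.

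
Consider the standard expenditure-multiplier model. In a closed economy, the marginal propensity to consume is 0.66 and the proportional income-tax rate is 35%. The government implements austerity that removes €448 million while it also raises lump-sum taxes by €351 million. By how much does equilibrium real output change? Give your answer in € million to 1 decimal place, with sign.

−€1,190.3 million

Expenditure multiplier = 1/(1 − c(1−t)) = 1/(1 − 0.66×0.65) = 1/0.571 ≈ 1.751.
ΔG contributes k·ΔG = (−€448 million) / 0.571 ≈ −€784.6 million.
ΔT of +€351 million changes first-round spending by −c·ΔT = −€231.66 million, contributing k·(−c·ΔT) = (−€231.66 million) / 0.571 ≈ −€405.7 million.
Net ΔY = k(ΔG − c·ΔT) = (−€679.66 million) / 0.571 ≈ −€1,190.3 million.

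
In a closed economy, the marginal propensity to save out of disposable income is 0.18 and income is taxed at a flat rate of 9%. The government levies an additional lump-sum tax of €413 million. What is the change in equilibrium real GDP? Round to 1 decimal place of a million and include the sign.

−€1,334.4 million

MPC = 1 − MPS = 1 − 0.18 = 0.82.
A lump-sum tax change of +€413 million shifts disposable income by −€413 million; first-round consumption changes by −c × ΔT = −0.82 × (+€413 million) = −€338.66 million.
Expenditure multiplier = 1/(1 − c(1−t)) = 1/(1 − 0.82×0.91) = 1/0.2538 ≈ 3.94.
The tax multiplier is −c × k ≈ −3.231, so ΔY = k × (−c·ΔT) = (−€338.66 million) / 0.2538 ≈ −€1,334.4 million.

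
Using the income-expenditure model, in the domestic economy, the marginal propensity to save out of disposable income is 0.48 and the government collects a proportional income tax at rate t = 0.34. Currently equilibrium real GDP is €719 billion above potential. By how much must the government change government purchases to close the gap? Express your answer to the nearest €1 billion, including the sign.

−€472 billion

MPC = 1 − MPS = 1 − 0.48 = 0.52.
Spending multiplier = 1/(1 − c(1−t)) = 1/(1 − 0.52×0.66) = 1/0.6568 ≈ 1.523.
Need ΔY = −€719 billion, so ΔG = ΔY/k = (−€719 billion) × 0.6568 ≈ −€472 billion.
The government should cut government purchases by €472 billion.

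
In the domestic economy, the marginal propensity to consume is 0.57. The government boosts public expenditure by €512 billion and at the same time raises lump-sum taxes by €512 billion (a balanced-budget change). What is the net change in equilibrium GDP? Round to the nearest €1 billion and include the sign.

+€512 billion

Expenditure multiplier = 1/(1 − MPC) = 1/(1 − 0.57) = 1/0.43 ≈ 2.326.
ΔG contributes k·ΔG = (+€512 billion) / 0.43 ≈ +€1,190.7 billion.
ΔT of +€512 billion changes first-round spending by −c·ΔT = −€291.84 billion, contributing k·(−c·ΔT) = (−€291.84 billion) / 0.43 ≈ −€678.7 billion.
With ΔG = ΔT and no other leakages, the balanced-budget multiplier is 1, so ΔY = ΔG = +€512 billion.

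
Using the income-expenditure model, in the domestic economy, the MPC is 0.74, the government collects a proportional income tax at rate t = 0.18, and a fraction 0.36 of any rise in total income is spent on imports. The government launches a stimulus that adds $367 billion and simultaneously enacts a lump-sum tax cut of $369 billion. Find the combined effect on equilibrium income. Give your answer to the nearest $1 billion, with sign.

+$850 billion

Expenditure multiplier = 1/(1 − c(1−t) + m) = 1/(1 − 0.74×0.82 + 0.36) = 1/0.7532 ≈ 1.328.
ΔG contributes k·ΔG = (+$367 billion) / 0.7532 ≈ +$487.3 billion.
ΔT of −$369 billion changes first-round spending by −c·ΔT = +$273.06 billion, contributing k·(−c·ΔT) = (+$273.06 billion) / 0.7532 ≈ +$362.5 billion.
Net ΔY = k(ΔG − c·ΔT) = (+$640.06 billion) / 0.7532 ≈ +$850 billion.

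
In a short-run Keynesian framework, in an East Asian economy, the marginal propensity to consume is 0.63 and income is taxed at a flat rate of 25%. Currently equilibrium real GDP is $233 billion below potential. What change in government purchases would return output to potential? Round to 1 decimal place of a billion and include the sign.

+$122.9 billion

Spending multiplier = 1/(1 − c(1−t)) = 1/(1 − 0.63×0.75) = 1/0.5275 ≈ 1.896.
Need ΔY = +$233 billion, so ΔG = ΔY/k = (+$233 billion) × 0.5275 ≈ +$122.9 billion.
The government should increase government purchases by $122.9 billion.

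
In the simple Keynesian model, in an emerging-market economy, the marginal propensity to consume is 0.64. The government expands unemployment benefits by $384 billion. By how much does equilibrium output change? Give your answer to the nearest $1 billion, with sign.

The transfer change shifts disposable income by +$384 billion, so first-round consumption changes by c·ΔTR = 0.64 × (+$384 billion) = +$245.76 billion.
Expenditure multiplier = 1/(1 − MPC) = 1/(1 − 0.64) = 1/0.36 ≈ 2.778.
The transfer multiplier is c × k ≈ 1.778, so ΔY = k × (c·ΔTR) = (+$245.76 billion) / 0.36 ≈ +$683 billion.

+$683 billion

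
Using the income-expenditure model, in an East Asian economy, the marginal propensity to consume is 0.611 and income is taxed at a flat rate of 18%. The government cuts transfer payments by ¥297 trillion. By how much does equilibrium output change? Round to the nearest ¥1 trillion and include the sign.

The transfer change shifts disposable income by −¥297 trillion, so first-round consumption changes by c·ΔTR = 0.611 × (−¥297 trillion) = −¥181.467 trillion.
Expenditure multiplier = 1/(1 − c(1−t)) = 1/(1 − 0.611×0.82) = 1/0.49898 ≈ 2.004.
The transfer multiplier is c × k ≈ 1.224, so ΔY = k × (c·ΔTR) = (−¥181.467 trillion) / 0.49898 ≈ −¥364 trillion.

−¥364 trillion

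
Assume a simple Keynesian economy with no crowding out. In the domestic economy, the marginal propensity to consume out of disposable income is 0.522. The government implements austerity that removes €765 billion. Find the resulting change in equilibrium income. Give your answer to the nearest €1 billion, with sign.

−€1,600 billion

Spending multiplier = 1/(1 − MPC) = 1/(1 − 0.522) = 1/0.478 ≈ 2.092.
ΔY = k × ΔG = (−€765 billion) / 0.478 ≈ −€1,600 billion.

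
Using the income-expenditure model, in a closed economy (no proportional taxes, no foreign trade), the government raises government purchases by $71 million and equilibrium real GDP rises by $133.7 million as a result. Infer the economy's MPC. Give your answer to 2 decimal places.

0.47

Implied spending multiplier k = ΔY/ΔG = 133.7/71 ≈ 1.8831.
Since k = 1/(1 − MPC), MPC = 1 − 1/k = 1 − ΔG/ΔY = 1 − 71/133.7 ≈ 0.47.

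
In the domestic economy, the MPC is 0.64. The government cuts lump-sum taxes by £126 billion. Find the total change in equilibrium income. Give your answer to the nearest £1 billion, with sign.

+£224 billion

A lump-sum tax change of −£126 billion shifts disposable income by +£126 billion; first-round consumption changes by −c × ΔT = −0.64 × (−£126 billion) = +£80.64 billion.
Expenditure multiplier = 1/(1 − MPC) = 1/(1 − 0.64) = 1/0.36 ≈ 2.778.
The tax multiplier is −c × k ≈ −1.778, so ΔY = k × (−c·ΔT) = (+£80.64 billion) / 0.36 = +£224 billion.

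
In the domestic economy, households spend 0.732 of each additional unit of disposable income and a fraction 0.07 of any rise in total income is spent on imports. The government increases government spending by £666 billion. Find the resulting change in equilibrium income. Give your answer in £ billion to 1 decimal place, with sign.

Expenditure multiplier = 1/(1 − c + m) = 1/(1 − 0.732 + 0.07) = 1/0.338 ≈ 2.959.
ΔY = k × ΔG = (+£666 billion) / 0.338 ≈ +£1,970.4 billion.

+£1,970.4 billion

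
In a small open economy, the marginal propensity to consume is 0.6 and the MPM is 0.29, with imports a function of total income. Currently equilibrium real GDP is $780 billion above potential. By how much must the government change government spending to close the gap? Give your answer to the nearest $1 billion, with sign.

−$538 billion

Spending multiplier = 1/(1 − c + m) = 1/(1 − 0.6 + 0.29) = 1/0.69 ≈ 1.449.
Need ΔY = −$780 billion, so ΔG = ΔY/k = (−$780 billion) × 0.69 ≈ −$538 billion.
The government should cut government spending by $538 billion.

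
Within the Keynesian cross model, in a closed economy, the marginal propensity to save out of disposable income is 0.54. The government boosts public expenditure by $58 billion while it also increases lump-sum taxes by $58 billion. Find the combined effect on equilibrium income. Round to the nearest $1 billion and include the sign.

MPC = 1 − MPS = 1 − 0.54 = 0.46.
Expenditure multiplier = 1/(1 − MPC) = 1/(1 − 0.46) = 1/0.54 ≈ 1.852.
ΔG contributes k·ΔG = (+$58 billion) / 0.54 ≈ +$107.4 billion.
ΔT of +$58 billion changes first-round spending by −c·ΔT = −$26.68 billion, contributing k·(−c·ΔT) = (−$26.68 billion) / 0.54 ≈ −$49.4 billion.
With ΔG = ΔT and no other leakages, the balanced-budget multiplier is 1, so ΔY = ΔG = +$58 billion.

+$58 billion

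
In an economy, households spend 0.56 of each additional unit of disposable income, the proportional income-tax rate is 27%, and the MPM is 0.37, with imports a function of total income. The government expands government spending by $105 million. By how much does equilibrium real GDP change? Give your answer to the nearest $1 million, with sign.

Expenditure multiplier = 1/(1 − c(1−t) + m) = 1/(1 − 0.56×0.73 + 0.37) = 1/0.9612 ≈ 1.04.
ΔY = k × ΔG = (+$105 million) / 0.9612 ≈ +$109 million.

+$109 million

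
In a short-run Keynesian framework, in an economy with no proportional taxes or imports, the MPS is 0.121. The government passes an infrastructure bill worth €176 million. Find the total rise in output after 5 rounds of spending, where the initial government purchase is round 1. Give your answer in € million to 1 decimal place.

€691.3 million

MPC = 1 − MPS = 1 − 0.121 = 0.879.
Round 1 adds ΔG = €176 million; each later round is MPC = 0.879 times the previous.
After 5 rounds: 176 + 154.704 + 135.984816 + 119.530653264 + 105.067444219056 = ΔG·(1 − c^5)/(1 − c) = 176 × (1 − 0.524740246980399)/0.121 ≈ €691.3 million.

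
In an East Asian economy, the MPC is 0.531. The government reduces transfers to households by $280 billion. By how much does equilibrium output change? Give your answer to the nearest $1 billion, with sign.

The transfer change shifts disposable income by −$280 billion, so first-round consumption changes by c·ΔTR = 0.531 × (−$280 billion) = −$148.68 billion.
Expenditure multiplier = 1/(1 − MPC) = 1/(1 − 0.531) = 1/0.469 ≈ 2.132.
The transfer multiplier is c × k ≈ 1.132, so ΔY = k × (c·ΔTR) = (−$148.68 billion) / 0.469 ≈ −$317 billion.

−$317 billion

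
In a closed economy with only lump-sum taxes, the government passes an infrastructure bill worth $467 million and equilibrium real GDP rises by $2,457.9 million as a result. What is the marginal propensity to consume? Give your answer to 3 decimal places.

Implied spending multiplier k = ΔY/ΔG = 2,457.9/467 ≈ 5.2632.
Since k = 1/(1 − MPC), MPC = 1 − 1/k = 1 − ΔG/ΔY = 1 − 467/2,457.9 ≈ 0.810.

0.810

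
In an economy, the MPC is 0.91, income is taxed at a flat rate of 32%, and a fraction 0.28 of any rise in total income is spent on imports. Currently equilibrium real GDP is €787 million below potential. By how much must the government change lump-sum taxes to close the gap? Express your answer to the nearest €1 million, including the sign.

−€572 million

Spending multiplier = 1/(1 − c(1−t) + m) = 1/(1 − 0.91×0.68 + 0.28) = 1/0.6612 ≈ 1.512.
Tax multiplier = −c·k = −0.91/0.6612 ≈ −1.376. Need ΔY = +€787 million, so ΔT = ΔY/(−c·k) = −(+€787 million) × 0.6612 / 0.91 ≈ −€572 million.
The government should cut lump-sum taxes by €572 million.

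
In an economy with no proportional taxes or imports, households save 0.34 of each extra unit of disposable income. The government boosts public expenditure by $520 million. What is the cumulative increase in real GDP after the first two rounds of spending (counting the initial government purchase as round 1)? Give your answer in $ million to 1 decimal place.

$863.2 million

MPC = 1 − MPS = 1 − 0.34 = 0.66.
Round 1 adds ΔG = $520 million; each later round is MPC = 0.66 times the previous.
After 2 rounds: 520 + 343.2 = ΔG·(1 − c^2)/(1 − c) = 520 × (1 − 0.4356)/0.34 = $863.2 million.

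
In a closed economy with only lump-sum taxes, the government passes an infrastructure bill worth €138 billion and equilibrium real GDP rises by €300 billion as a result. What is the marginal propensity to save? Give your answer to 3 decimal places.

0.460

Implied spending multiplier k = ΔY/ΔG = 300/138 ≈ 2.1739.
Since k = 1/(1 − MPC), MPC = 1 − 1/k = 1 − ΔG/ΔY = 1 − 138/300 = 0.540.
MPS = 1 − MPC = 0.460.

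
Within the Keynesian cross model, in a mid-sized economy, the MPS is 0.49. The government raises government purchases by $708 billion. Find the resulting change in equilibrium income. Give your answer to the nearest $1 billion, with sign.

+$1,445 billion

MPC = 1 − MPS = 1 − 0.49 = 0.51.
Expenditure multiplier = 1/(1 − MPC) = 1/(1 − 0.51) = 1/0.49 ≈ 2.041.
ΔY = k × ΔG = (+$708 billion) / 0.49 ≈ +$1,445 billion.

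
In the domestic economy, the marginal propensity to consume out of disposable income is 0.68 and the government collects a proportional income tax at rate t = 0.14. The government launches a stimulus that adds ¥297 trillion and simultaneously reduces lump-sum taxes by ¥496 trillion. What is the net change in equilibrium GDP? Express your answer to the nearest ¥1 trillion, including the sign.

Expenditure multiplier = 1/(1 − c(1−t)) = 1/(1 − 0.68×0.86) = 1/0.4152 ≈ 2.408.
ΔG contributes k·ΔG = (+¥297 trillion) / 0.4152 ≈ +¥715.3 trillion.
ΔT of −¥496 trillion changes first-round spending by −c·ΔT = +¥337.28 trillion, contributing k·(−c·ΔT) = (+¥337.28 trillion) / 0.4152 ≈ +¥812.3 trillion.
Net ΔY = k(ΔG − c·ΔT) = (+¥634.28 trillion) / 0.4152 ≈ +¥1,528 trillion.

+¥1,528 trillion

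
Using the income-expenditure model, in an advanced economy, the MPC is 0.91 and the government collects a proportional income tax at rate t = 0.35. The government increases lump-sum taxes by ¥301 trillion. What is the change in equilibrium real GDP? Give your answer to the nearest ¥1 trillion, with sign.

−¥671 trillion

A lump-sum tax change of +¥301 trillion shifts disposable income by −¥301 trillion; first-round consumption changes by −c × ΔT = −0.91 × (+¥301 trillion) = −¥273.91 trillion.
Expenditure multiplier = 1/(1 − c(1−t)) = 1/(1 − 0.91×0.65) = 1/0.4085 ≈ 2.448.
The tax multiplier is −c × k ≈ −2.228, so ΔY = k × (−c·ΔT) = (−¥273.91 trillion) / 0.4085 ≈ −¥671 trillion.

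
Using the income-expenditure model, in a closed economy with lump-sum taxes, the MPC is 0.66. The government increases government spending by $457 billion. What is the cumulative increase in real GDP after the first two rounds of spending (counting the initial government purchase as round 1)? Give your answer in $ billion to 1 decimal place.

$758.6 billion

Round 1 adds ΔG = $457 billion; each later round is MPC = 0.66 times the previous.
After 2 rounds: 457 + 301.62 = ΔG·(1 − c^2)/(1 − c) = 457 × (1 − 0.4356)/0.34 ≈ $758.6 billion.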